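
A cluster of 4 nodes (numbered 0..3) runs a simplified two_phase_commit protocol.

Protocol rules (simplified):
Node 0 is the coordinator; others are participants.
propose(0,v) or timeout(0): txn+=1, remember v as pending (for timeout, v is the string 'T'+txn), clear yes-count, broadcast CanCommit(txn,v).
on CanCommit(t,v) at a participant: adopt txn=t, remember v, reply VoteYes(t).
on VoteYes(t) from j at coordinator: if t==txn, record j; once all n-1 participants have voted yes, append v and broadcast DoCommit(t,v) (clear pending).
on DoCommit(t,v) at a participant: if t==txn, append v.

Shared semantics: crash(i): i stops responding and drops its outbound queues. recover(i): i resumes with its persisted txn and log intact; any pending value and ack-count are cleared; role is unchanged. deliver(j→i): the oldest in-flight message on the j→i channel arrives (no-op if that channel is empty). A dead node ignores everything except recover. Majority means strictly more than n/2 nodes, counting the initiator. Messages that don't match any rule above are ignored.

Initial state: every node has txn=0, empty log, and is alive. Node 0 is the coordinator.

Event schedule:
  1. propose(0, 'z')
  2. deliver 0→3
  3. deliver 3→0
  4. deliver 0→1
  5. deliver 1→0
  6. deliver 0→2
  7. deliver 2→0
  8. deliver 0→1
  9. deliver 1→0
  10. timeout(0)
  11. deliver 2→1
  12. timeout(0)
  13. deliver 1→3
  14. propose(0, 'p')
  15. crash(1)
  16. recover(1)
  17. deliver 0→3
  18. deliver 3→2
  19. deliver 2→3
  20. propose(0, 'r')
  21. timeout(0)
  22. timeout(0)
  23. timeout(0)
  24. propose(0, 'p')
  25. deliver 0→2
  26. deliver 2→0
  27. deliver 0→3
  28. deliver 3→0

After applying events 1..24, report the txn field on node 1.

[1] propose(0,'z') → N0(coor t1 [-])
[2] deliver 0→3 → N3(part t1 [-])
[3] deliver 3→0 → ∅
[4] deliver 0→1 → N1(part t1 [-])
[5] deliver 1→0 → ∅
[6] deliver 0→2 → N2(part t1 [-])
[7] deliver 2→0 → N0(coor t1 [z])
[8] deliver 0→1 → N1(part t1 [z])
[9] deliver 1→0 → ∅
[10] timeout(0) → N0(coor t2 [z])
[11] deliver 2→1 → ∅
[12] timeout(0) → N0(coor t3 [z])
[13] deliver 1→3 → ∅
[14] propose(0,'p') → N0(coor t4 [z])
[15] crash(1) → N1(✗part t1 [z])
[16] recover(1) → N1(part t1 [z])
[17] deliver 0→3 → N3(part t1 [z])
[18] deliver 3→2 → ∅
[19] deliver 2→3 → ∅
[20] propose(0,'r') → N0(coor t5 [z])
[21] timeout(0) → N0(coor t6 [z])
[22] timeout(0) → N0(coor t7 [z])
[23] timeout(0) → N0(coor t8 [z])
[24] propose(0,'p') → N0(coor t9 [z])

1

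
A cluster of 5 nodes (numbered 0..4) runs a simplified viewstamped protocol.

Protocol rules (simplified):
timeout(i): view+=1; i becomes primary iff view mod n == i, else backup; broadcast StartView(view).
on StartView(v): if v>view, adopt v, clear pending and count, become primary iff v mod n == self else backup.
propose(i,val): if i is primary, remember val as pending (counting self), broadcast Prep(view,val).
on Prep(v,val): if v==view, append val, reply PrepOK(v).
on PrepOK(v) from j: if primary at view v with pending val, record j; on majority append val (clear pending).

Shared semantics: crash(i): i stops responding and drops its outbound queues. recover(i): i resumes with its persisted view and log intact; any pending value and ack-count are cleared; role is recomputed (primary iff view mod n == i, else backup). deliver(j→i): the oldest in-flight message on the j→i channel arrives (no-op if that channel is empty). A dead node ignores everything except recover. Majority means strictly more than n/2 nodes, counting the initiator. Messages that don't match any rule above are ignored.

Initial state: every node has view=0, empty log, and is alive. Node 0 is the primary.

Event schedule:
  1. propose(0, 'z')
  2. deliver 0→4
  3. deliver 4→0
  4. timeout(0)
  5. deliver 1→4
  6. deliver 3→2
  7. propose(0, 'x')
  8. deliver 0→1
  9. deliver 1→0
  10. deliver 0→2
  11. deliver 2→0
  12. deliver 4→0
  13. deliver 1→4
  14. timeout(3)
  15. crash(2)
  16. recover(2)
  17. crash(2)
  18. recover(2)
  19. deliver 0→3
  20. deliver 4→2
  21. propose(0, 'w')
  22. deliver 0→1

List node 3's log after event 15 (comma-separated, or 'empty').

empty

[1] propose(0,'z') → ∅
[2] deliver 0→4 → N4(back v0 [z])
[3] deliver 4→0 → ∅
[4] timeout(0) → N0(back v1 [-])
[5] deliver 1→4 → ∅
[6] deliver 3→2 → ∅
[7] propose(0,'x') → ∅
[8] deliver 0→1 → N1(back v0 [z])
[9] deliver 1→0 → ∅
[10] deliver 0→2 → N2(back v0 [z])
[11] deliver 2→0 → ∅
[12] deliver 4→0 → ∅
[13] deliver 1→4 → ∅
[14] timeout(3) → N3(back v1 [-])
[15] crash(2) → N2(✗back v0 [z])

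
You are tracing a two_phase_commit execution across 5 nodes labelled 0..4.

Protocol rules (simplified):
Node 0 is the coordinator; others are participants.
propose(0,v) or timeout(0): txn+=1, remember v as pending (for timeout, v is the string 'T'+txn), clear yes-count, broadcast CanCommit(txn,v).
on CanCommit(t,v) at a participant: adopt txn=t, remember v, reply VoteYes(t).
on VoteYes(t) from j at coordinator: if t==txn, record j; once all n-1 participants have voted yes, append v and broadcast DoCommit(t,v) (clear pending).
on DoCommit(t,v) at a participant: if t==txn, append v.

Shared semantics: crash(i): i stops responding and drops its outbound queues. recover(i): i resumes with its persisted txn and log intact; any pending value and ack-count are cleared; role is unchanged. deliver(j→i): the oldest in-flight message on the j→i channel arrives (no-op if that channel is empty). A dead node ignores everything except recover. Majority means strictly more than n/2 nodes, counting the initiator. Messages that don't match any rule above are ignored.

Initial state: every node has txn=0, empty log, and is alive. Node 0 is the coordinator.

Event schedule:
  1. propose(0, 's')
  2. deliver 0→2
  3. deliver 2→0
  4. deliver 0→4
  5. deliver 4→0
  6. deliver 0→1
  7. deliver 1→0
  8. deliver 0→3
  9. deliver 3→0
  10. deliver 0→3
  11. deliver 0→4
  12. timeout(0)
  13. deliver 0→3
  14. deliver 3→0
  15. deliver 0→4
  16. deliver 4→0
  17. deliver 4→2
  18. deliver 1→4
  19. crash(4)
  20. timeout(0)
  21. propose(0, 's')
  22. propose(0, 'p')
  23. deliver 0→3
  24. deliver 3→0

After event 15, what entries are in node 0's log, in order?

s

e1 propose(0,'s'): 0[coor,t=1,-]
e2 deliver 0→2: 2[part,t=1,-]
e3 deliver 2→0: ·
e4 deliver 0→4: 4[part,t=1,-]
e5 deliver 4→0: ·
e6 deliver 0→1: 1[part,t=1,-]
e7 deliver 1→0: ·
e8 deliver 0→3: 3[part,t=1,-]
e9 deliver 3→0: 0[coor,t=1,s]
e10 deliver 0→3: 3[part,t=1,s]
e11 deliver 0→4: 4[part,t=1,s]
e12 timeout(0): 0[coor,t=2,s]
e13 deliver 0→3: 3[part,t=2,s]
e14 deliver 3→0: ·
e15 deliver 0→4: 4[part,t=2,s]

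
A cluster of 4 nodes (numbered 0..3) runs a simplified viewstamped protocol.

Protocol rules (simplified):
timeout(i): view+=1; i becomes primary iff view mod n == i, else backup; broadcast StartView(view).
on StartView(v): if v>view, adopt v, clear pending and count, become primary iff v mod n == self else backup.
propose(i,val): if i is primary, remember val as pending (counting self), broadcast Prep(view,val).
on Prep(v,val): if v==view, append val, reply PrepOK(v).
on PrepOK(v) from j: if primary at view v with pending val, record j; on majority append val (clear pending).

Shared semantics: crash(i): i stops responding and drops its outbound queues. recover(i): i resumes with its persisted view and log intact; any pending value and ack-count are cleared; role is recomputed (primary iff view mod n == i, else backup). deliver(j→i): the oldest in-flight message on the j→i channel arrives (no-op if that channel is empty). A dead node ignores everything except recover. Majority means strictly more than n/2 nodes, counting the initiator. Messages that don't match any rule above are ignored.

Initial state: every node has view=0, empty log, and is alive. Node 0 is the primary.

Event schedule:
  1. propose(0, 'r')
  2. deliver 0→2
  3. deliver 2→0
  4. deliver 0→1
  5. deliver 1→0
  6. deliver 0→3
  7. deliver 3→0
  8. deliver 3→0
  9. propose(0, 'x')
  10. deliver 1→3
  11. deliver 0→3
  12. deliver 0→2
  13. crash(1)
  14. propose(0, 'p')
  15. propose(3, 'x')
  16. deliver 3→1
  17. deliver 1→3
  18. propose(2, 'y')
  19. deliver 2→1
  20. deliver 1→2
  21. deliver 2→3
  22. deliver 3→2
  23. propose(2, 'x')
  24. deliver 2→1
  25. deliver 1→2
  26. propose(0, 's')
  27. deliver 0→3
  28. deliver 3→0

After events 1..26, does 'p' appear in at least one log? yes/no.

no

[1] propose(0,'r') → ∅
[2] deliver 0→2 → N2(back v0 [r])
[3] deliver 2→0 → ∅
[4] deliver 0→1 → N1(back v0 [r])
[5] deliver 1→0 → N0(prim v0 [r])
[6] deliver 0→3 → N3(back v0 [r])
[7] deliver 3→0 → ∅
[8] deliver 3→0 → ∅
[9] propose(0,'x') → ∅
[10] deliver 1→3 → ∅
[11] deliver 0→3 → N3(back v0 [r,x])
[12] deliver 0→2 → N2(back v0 [r,x])
[13] crash(1) → N1(✗back v0 [r])
[14] propose(0,'p') → ∅
[15] propose(3,'x') → ∅
[16] deliver 3→1 → ∅
[17] deliver 1→3 → ∅
[18] propose(2,'y') → ∅
[19] deliver 2→1 → ∅
[20] deliver 1→2 → ∅
[21] deliver 2→3 → ∅
[22] deliver 3→2 → ∅
[23] propose(2,'x') → ∅
[24] deliver 2→1 → ∅
[25] deliver 1→2 → ∅
[26] propose(0,'s') → ∅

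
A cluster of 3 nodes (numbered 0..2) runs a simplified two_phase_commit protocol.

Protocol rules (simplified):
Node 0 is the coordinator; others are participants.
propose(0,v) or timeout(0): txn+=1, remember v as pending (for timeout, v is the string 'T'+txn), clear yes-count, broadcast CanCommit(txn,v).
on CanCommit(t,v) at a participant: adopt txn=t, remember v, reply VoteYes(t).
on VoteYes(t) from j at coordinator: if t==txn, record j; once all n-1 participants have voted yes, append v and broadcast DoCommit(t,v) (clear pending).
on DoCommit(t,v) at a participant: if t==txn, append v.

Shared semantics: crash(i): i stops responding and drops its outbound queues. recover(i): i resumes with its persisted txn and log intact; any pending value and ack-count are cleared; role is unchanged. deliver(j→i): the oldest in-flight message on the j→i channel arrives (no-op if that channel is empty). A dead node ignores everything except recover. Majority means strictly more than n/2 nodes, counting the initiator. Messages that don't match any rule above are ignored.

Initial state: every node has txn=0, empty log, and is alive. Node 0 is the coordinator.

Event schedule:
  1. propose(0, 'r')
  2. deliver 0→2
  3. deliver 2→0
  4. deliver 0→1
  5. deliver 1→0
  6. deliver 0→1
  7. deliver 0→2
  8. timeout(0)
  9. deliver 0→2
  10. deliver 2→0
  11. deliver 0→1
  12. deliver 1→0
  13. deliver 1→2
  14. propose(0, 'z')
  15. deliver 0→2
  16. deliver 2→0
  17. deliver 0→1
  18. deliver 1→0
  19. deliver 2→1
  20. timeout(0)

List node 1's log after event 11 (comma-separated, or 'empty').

after 1 — propose(0,'r'): n0:coor/t1/[-]
after 2 — deliver 0→2: n2:part/t1/[-]
after 3 — deliver 2→0: ·
after 4 — deliver 0→1: n1:part/t1/[-]
after 5 — deliver 1→0: n0:coor/t1/[r]
after 6 — deliver 0→1: n1:part/t1/[r]
after 7 — deliver 0→2: n2:part/t1/[r]
after 8 — timeout(0): n0:coor/t2/[r]
after 9 — deliver 0→2: n2:part/t2/[r]
after 10 — deliver 2→0: ·
after 11 — deliver 0→1: n1:part/t2/[r]

r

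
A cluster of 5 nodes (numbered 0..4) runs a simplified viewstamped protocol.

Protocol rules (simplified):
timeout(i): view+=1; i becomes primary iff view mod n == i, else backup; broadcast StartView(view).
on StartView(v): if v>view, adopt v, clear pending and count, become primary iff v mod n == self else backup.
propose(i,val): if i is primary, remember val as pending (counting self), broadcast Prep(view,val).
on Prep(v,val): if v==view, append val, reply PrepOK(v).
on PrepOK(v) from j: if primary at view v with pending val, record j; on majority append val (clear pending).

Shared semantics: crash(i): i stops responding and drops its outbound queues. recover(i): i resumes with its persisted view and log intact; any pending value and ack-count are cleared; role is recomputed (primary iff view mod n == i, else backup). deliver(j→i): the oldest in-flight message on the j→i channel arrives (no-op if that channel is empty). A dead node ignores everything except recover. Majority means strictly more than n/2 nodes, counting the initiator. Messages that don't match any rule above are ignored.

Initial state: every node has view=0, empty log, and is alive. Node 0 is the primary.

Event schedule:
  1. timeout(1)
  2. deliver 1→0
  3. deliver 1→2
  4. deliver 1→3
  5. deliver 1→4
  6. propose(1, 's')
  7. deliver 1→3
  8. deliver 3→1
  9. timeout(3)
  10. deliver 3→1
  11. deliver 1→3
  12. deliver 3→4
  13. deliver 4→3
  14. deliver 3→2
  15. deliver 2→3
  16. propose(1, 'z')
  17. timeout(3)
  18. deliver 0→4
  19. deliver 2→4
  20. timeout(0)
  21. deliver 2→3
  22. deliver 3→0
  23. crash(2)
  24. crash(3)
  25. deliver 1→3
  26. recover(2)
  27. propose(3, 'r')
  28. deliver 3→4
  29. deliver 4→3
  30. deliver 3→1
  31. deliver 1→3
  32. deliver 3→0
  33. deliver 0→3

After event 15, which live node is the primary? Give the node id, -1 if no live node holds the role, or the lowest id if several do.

2

[1] timeout(1) → N1(prim v1 [-])
[2] deliver 1→0 → N0(back v1 [-])
[3] deliver 1→2 → N2(back v1 [-])
[4] deliver 1→3 → N3(back v1 [-])
[5] deliver 1→4 → N4(back v1 [-])
[6] propose(1,'s') → ∅
[7] deliver 1→3 → N3(back v1 [s])
[8] deliver 3→1 → ∅
[9] timeout(3) → N3(back v2 [s])
[10] deliver 3→1 → N1(back v2 [-])
[11] deliver 1→3 → ∅
[12] deliver 3→4 → N4(back v2 [-])
[13] deliver 4→3 → ∅
[14] deliver 3→2 → N2(prim v2 [-])
[15] deliver 2→3 → ∅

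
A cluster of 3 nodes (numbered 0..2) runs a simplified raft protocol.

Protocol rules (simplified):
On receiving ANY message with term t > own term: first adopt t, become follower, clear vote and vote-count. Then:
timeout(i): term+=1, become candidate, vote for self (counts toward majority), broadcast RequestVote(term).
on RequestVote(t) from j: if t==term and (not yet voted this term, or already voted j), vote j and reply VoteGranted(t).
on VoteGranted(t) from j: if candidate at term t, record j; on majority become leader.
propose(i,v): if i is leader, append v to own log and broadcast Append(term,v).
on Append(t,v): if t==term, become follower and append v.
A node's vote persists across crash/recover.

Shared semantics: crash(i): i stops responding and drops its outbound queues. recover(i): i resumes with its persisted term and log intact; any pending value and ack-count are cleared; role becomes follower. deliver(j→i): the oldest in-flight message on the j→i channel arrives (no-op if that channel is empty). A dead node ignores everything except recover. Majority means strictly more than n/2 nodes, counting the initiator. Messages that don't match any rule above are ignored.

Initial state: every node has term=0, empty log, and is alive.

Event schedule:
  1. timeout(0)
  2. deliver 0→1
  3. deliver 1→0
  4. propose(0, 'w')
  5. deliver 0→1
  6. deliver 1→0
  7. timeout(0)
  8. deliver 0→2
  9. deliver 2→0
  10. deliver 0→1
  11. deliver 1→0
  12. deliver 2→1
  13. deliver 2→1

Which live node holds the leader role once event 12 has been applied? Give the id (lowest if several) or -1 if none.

1. timeout(0):  <0:cand t1 ->
2. deliver 0→1:  <1:foll t1 ->
3. deliver 1→0:  <0:lead t1 ->
4. propose(0,'w'):  <0:lead t1 w>
5. deliver 0→1:  <1:foll t1 w>
6. deliver 1→0:  nop
7. timeout(0):  <0:cand t2 w>
8. deliver 0→2:  <2:foll t1 ->
9. deliver 2→0:  nop
10. deliver 0→1:  <1:foll t2 w>
11. deliver 1→0:  <0:lead t2 w>
12. deliver 2→1:  nop

0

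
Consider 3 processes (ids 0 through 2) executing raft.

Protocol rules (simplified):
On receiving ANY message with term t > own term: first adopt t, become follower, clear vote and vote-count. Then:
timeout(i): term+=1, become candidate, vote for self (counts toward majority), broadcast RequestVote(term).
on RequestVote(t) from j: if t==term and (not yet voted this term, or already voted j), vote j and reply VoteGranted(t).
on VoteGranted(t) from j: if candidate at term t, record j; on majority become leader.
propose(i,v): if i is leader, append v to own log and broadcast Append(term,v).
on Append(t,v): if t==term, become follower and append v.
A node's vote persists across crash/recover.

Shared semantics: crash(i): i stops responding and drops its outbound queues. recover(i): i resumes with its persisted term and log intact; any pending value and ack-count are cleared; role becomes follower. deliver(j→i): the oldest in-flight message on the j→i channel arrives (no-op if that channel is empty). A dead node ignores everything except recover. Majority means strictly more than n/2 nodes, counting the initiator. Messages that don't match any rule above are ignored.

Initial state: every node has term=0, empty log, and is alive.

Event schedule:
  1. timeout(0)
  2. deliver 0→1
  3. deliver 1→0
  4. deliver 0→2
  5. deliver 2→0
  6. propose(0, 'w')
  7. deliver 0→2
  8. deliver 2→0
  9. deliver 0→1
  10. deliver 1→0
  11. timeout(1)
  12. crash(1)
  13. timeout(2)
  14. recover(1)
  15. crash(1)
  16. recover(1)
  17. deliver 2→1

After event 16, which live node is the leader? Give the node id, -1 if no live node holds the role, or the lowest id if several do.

[1] timeout(0) → N0(cand t1 [-])
[2] deliver 0→1 → N1(foll t1 [-])
[3] deliver 1→0 → N0(lead t1 [-])
[4] deliver 0→2 → N2(foll t1 [-])
[5] deliver 2→0 → ∅
[6] propose(0,'w') → N0(lead t1 [w])
[7] deliver 0→2 → N2(foll t1 [w])
[8] deliver 2→0 → ∅
[9] deliver 0→1 → N1(foll t1 [w])
[10] deliver 1→0 → ∅
[11] timeout(1) → N1(cand t2 [w])
[12] crash(1) → N1(✗cand t2 [w])
[13] timeout(2) → N2(cand t2 [w])
[14] recover(1) → N1(foll t2 [w])
[15] crash(1) → N1(✗foll t2 [w])
[16] recover(1) → N1(foll t2 [w])

0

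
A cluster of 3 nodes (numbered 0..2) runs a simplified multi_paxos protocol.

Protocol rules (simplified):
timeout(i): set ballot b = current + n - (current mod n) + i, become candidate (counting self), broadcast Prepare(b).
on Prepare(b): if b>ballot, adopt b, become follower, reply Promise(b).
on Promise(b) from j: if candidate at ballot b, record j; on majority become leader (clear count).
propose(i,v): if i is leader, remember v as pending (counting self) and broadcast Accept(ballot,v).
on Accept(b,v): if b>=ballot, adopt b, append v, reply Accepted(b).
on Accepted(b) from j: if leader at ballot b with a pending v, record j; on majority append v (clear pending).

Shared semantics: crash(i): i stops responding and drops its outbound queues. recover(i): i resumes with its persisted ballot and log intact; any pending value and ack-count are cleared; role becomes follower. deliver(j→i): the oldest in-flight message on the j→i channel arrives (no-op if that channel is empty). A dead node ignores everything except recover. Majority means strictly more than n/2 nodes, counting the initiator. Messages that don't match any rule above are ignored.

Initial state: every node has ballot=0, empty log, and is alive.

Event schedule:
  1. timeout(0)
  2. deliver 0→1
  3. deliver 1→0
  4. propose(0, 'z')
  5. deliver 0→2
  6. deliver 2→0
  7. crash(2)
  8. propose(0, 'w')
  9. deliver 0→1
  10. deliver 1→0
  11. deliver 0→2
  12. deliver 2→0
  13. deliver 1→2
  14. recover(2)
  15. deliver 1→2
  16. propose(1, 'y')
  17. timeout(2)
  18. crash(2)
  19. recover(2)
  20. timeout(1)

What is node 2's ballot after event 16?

3

after 1 — timeout(0): n0:cand/b3/[-]
after 2 — deliver 0→1: n1:foll/b3/[-]
after 3 — deliver 1→0: n0:lead/b3/[-]
after 4 — propose(0,'z'): ·
after 5 — deliver 0→2: n2:foll/b3/[-]
after 6 — deliver 2→0: ·
after 7 — crash(2): n2:✗foll/b3/[-]
after 8 — propose(0,'w'): ·
after 9 — deliver 0→1: n1:foll/b3/[z]
after 10 — deliver 1→0: n0:lead/b3/[w]
after 11 — deliver 0→2: ·
after 12 — deliver 2→0: ·
after 13 — deliver 1→2: ·
after 14 — recover(2): n2:foll/b3/[-]
after 15 — deliver 1→2: ·
after 16 — propose(1,'y'): ·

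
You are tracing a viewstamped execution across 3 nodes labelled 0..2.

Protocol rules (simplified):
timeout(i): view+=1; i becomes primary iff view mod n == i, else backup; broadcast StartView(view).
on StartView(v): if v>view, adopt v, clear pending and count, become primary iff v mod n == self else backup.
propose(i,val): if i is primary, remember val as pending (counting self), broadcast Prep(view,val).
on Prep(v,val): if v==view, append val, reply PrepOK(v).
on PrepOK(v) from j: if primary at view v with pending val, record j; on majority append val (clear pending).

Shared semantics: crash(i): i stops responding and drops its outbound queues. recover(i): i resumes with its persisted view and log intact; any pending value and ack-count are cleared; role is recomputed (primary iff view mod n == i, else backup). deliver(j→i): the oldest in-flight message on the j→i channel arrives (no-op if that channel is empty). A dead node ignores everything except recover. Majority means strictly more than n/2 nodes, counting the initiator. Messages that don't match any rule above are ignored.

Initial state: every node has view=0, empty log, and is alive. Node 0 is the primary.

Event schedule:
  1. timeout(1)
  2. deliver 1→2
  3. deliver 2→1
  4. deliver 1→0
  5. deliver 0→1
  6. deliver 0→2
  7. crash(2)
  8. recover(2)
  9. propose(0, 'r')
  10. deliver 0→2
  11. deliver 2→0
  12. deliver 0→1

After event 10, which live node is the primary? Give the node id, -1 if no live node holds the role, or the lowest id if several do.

1. timeout(1):  <1:prim v1 ->
2. deliver 1→2:  <2:back v1 ->
3. deliver 2→1:  nop
4. deliver 1→0:  <0:back v1 ->
5. deliver 0→1:  nop
6. deliver 0→2:  nop
7. crash(2):  <2:✗back v1 ->
8. recover(2):  <2:back v1 ->
9. propose(0,'r'):  nop
10. deliver 0→2:  nop

1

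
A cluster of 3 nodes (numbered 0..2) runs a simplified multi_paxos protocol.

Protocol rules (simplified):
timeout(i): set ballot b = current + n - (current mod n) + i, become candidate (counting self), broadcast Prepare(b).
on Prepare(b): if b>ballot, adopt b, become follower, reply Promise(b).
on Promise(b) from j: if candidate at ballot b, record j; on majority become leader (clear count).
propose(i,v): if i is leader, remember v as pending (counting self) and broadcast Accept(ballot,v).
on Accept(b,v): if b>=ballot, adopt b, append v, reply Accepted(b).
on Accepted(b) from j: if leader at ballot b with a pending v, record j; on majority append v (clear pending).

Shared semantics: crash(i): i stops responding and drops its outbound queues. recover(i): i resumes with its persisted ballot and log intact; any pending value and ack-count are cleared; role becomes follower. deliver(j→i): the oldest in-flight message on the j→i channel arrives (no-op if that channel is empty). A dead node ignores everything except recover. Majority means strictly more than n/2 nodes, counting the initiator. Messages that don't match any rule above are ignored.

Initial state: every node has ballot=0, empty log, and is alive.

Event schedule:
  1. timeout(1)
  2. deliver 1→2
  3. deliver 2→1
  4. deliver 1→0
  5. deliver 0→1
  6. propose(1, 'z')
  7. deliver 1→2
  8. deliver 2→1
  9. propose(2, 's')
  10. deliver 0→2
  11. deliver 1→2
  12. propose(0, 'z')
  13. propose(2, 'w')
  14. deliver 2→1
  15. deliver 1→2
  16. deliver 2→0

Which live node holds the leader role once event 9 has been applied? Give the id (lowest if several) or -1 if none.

1

step 1 timeout(1): 1={cand,b=4,log=-}
step 2 deliver 1→2: 2={foll,b=4,log=-}
step 3 deliver 2→1: 1={lead,b=4,log=-}
step 4 deliver 1→0: 0={foll,b=4,log=-}
step 5 deliver 0→1: —
step 6 propose(1,'z'): —
step 7 deliver 1→2: 2={foll,b=4,log=z}
step 8 deliver 2→1: 1={lead,b=4,log=z}
step 9 propose(2,'s'): —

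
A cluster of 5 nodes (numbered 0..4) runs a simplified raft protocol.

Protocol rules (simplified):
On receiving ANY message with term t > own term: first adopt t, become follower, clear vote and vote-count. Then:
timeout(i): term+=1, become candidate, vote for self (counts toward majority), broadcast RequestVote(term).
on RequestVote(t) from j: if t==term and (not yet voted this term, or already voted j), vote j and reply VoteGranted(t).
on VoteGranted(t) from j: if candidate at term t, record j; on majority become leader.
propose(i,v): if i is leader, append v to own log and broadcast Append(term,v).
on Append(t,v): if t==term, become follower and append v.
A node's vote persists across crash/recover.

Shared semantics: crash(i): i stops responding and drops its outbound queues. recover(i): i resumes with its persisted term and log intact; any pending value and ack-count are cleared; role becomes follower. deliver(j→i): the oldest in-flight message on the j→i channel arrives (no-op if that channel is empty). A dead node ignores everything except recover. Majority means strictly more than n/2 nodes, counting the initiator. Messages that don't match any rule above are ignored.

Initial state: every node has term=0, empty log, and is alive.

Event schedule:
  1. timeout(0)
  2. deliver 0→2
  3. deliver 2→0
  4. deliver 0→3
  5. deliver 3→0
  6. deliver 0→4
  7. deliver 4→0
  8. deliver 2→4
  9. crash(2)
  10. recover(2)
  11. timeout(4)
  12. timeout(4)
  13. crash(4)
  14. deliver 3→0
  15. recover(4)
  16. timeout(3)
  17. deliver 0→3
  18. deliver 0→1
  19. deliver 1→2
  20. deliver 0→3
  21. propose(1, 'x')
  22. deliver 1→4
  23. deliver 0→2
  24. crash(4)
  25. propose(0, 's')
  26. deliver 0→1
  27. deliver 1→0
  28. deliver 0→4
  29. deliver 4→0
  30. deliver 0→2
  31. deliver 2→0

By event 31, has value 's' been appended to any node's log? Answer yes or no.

step 1 timeout(0): 0={cand,t=1,log=-}
step 2 deliver 0→2: 2={foll,t=1,log=-}
step 3 deliver 2→0: —
step 4 deliver 0→3: 3={foll,t=1,log=-}
step 5 deliver 3→0: 0={lead,t=1,log=-}
step 6 deliver 0→4: 4={foll,t=1,log=-}
step 7 deliver 4→0: —
step 8 deliver 2→4: —
step 9 crash(2): 2={✗foll,t=1,log=-}
step 10 recover(2): 2={foll,t=1,log=-}
step 11 timeout(4): 4={cand,t=2,log=-}
step 12 timeout(4): 4={cand,t=3,log=-}
step 13 crash(4): 4={✗cand,t=3,log=-}
step 14 deliver 3→0: —
step 15 recover(4): 4={foll,t=3,log=-}
step 16 timeout(3): 3={cand,t=2,log=-}
step 17 deliver 0→3: —
step 18 deliver 0→1: 1={foll,t=1,log=-}
step 19 deliver 1→2: —
step 20 deliver 0→3: —
step 21 propose(1,'x'): —
step 22 deliver 1→4: —
step 23 deliver 0→2: —
step 24 crash(4): 4={✗foll,t=3,log=-}
step 25 propose(0,'s'): 0={lead,t=1,log=s}
step 26 deliver 0→1: 1={foll,t=1,log=s}
step 27 deliver 1→0: —
step 28 deliver 0→4: —
step 29 deliver 4→0: —
step 30 deliver 0→2: 2={foll,t=1,log=s}
step 31 deliver 2→0: —

yes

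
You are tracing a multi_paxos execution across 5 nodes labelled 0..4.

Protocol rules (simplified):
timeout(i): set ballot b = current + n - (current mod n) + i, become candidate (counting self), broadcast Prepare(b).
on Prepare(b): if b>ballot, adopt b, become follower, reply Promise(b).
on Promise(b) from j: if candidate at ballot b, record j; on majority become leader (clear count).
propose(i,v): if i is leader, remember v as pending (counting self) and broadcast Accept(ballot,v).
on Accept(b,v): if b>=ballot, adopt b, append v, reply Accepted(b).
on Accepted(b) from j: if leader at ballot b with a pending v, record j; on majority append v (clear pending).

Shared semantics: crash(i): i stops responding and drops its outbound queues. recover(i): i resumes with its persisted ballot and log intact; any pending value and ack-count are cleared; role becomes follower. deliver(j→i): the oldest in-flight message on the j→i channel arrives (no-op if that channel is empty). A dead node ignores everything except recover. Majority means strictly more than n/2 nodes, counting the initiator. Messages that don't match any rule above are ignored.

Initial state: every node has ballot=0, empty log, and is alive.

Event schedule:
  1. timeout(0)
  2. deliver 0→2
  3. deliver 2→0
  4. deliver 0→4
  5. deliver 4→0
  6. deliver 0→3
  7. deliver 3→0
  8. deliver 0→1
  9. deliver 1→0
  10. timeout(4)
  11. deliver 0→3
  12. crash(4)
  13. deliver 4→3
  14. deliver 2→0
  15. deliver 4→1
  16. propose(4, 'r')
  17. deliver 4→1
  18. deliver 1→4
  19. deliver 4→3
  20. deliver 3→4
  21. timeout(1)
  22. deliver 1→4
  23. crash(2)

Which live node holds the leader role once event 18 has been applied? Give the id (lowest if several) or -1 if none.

0

1. timeout(0):  <0:cand b5 ->
2. deliver 0→2:  <2:foll b5 ->
3. deliver 2→0:  nop
4. deliver 0→4:  <4:foll b5 ->
5. deliver 4→0:  <0:lead b5 ->
6. deliver 0→3:  <3:foll b5 ->
7. deliver 3→0:  nop
8. deliver 0→1:  <1:foll b5 ->
9. deliver 1→0:  nop
10. timeout(4):  <4:cand b14 ->
11. deliver 0→3:  nop
12. crash(4):  <4:✗cand b14 ->
13. deliver 4→3:  nop
14. deliver 2→0:  nop
15. deliver 4→1:  nop
16. propose(4,'r'):  nop
17. deliver 4→1:  nop
18. deliver 1→4:  nop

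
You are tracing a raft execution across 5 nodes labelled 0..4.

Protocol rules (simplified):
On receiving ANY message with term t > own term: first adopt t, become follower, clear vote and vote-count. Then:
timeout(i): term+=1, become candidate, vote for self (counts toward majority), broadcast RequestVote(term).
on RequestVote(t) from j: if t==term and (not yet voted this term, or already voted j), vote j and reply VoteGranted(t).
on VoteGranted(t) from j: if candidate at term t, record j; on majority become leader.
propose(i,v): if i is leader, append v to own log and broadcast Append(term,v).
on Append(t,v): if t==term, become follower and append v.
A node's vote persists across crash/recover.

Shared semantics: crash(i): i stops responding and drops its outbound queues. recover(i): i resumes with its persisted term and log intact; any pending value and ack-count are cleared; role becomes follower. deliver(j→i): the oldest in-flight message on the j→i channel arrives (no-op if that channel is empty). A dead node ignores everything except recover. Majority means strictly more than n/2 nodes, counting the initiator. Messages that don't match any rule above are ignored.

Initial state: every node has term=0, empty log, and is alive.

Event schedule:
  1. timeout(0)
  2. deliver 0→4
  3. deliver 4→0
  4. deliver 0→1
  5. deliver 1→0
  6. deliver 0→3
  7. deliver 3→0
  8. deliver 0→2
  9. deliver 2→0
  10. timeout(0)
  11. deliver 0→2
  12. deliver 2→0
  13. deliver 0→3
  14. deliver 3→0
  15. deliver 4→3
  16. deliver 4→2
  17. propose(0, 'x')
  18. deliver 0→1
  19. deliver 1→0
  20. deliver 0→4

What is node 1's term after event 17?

step 1 timeout(0): 0={cand,t=1,log=-}
step 2 deliver 0→4: 4={foll,t=1,log=-}
step 3 deliver 4→0: —
step 4 deliver 0→1: 1={foll,t=1,log=-}
step 5 deliver 1→0: 0={lead,t=1,log=-}
step 6 deliver 0→3: 3={foll,t=1,log=-}
step 7 deliver 3→0: —
step 8 deliver 0→2: 2={foll,t=1,log=-}
step 9 deliver 2→0: —
step 10 timeout(0): 0={cand,t=2,log=-}
step 11 deliver 0→2: 2={foll,t=2,log=-}
step 12 deliver 2→0: —
step 13 deliver 0→3: 3={foll,t=2,log=-}
step 14 deliver 3→0: 0={lead,t=2,log=-}
step 15 deliver 4→3: —
step 16 deliver 4→2: —
step 17 propose(0,'x'): 0={lead,t=2,log=x}

1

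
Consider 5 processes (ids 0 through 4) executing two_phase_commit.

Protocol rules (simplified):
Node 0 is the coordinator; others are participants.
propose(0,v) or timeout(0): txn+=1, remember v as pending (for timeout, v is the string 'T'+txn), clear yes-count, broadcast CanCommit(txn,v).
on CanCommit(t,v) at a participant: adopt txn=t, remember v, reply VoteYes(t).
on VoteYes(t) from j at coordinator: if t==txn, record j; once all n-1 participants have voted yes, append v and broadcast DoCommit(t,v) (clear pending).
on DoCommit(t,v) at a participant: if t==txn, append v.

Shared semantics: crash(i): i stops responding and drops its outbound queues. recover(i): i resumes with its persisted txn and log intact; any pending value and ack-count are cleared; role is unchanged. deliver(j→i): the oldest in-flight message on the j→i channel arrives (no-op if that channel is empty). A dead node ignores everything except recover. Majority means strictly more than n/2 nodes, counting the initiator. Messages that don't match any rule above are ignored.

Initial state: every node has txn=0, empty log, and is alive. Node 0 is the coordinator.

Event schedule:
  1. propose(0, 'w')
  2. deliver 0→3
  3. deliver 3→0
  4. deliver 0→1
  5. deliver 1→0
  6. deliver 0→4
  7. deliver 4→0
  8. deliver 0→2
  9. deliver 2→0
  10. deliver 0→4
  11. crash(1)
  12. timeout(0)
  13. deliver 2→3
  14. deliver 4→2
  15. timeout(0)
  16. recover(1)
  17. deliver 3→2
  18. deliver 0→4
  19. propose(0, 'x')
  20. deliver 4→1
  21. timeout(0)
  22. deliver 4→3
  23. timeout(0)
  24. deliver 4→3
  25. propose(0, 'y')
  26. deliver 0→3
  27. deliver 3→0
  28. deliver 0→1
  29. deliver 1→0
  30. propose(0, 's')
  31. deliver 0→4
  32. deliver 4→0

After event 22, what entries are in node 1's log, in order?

empty

1. propose(0,'w'):  <0:coor t1 ->
2. deliver 0→3:  <3:part t1 ->
3. deliver 3→0:  nop
4. deliver 0→1:  <1:part t1 ->
5. deliver 1→0:  nop
6. deliver 0→4:  <4:part t1 ->
7. deliver 4→0:  nop
8. deliver 0→2:  <2:part t1 ->
9. deliver 2→0:  <0:coor t1 w>
10. deliver 0→4:  <4:part t1 w>
11. crash(1):  <1:✗part t1 ->
12. timeout(0):  <0:coor t2 w>
13. deliver 2→3:  nop
14. deliver 4→2:  nop
15. timeout(0):  <0:coor t3 w>
16. recover(1):  <1:part t1 ->
17. deliver 3→2:  nop
18. deliver 0→4:  <4:part t2 w>
19. propose(0,'x'):  <0:coor t4 w>
20. deliver 4→1:  nop
21. timeout(0):  <0:coor t5 w>
22. deliver 4→3:  nop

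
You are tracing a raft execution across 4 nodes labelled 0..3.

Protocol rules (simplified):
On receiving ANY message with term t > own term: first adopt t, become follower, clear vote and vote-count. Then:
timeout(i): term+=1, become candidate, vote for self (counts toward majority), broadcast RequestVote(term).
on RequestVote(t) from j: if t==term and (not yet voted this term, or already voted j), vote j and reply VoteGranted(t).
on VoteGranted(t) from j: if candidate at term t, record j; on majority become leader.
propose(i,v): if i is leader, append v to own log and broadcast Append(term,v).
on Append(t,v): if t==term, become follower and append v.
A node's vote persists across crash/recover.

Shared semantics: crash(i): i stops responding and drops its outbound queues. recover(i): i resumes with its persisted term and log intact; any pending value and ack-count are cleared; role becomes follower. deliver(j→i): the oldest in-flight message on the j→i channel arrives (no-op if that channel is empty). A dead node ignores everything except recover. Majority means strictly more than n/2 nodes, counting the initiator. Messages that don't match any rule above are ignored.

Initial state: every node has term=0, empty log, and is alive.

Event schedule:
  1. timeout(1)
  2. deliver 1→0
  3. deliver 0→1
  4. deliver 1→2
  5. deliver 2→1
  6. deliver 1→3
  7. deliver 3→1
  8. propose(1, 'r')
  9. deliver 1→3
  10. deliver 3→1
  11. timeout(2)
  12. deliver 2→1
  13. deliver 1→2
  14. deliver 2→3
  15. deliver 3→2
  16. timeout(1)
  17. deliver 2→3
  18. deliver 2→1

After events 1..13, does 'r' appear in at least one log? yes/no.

yes

after 1 — timeout(1): n1:cand/t1/[-]
after 2 — deliver 1→0: n0:foll/t1/[-]
after 3 — deliver 0→1: ·
after 4 — deliver 1→2: n2:foll/t1/[-]
after 5 — deliver 2→1: n1:lead/t1/[-]
after 6 — deliver 1→3: n3:foll/t1/[-]
after 7 — deliver 3→1: ·
after 8 — propose(1,'r'): n1:lead/t1/[r]
after 9 — deliver 1→3: n3:foll/t1/[r]
after 10 — deliver 3→1: ·
after 11 — timeout(2): n2:cand/t2/[-]
after 12 — deliver 2→1: n1:foll/t2/[r]
after 13 — deliver 1→2: ·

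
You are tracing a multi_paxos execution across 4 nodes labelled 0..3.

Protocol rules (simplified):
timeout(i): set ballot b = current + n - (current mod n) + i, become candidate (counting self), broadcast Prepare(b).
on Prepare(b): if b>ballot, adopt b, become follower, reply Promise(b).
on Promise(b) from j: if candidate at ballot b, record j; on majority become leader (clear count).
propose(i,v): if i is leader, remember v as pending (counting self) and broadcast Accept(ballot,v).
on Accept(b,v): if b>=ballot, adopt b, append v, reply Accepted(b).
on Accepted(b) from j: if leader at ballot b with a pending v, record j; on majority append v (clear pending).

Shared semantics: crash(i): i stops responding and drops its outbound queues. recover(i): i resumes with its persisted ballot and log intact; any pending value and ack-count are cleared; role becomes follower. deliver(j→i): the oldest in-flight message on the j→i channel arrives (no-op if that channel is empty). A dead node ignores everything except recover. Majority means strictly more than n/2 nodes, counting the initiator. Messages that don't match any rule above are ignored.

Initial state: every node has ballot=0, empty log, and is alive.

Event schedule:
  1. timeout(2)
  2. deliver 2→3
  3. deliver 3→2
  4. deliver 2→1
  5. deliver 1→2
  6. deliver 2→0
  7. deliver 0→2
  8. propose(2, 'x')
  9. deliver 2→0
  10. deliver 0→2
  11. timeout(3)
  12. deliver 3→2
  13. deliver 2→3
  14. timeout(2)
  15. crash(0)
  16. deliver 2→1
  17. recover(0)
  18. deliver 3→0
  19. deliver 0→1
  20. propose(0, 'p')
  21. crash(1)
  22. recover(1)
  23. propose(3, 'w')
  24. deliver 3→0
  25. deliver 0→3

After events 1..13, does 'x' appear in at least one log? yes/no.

after 1 — timeout(2): n2:cand/b6/[-]
after 2 — deliver 2→3: n3:foll/b6/[-]
after 3 — deliver 3→2: ·
after 4 — deliver 2→1: n1:foll/b6/[-]
after 5 — deliver 1→2: n2:lead/b6/[-]
after 6 — deliver 2→0: n0:foll/b6/[-]
after 7 — deliver 0→2: ·
after 8 — propose(2,'x'): ·
after 9 — deliver 2→0: n0:foll/b6/[x]
after 10 — deliver 0→2: ·
after 11 — timeout(3): n3:cand/b11/[-]
after 12 — deliver 3→2: n2:foll/b11/[-]
after 13 — deliver 2→3: ·

yes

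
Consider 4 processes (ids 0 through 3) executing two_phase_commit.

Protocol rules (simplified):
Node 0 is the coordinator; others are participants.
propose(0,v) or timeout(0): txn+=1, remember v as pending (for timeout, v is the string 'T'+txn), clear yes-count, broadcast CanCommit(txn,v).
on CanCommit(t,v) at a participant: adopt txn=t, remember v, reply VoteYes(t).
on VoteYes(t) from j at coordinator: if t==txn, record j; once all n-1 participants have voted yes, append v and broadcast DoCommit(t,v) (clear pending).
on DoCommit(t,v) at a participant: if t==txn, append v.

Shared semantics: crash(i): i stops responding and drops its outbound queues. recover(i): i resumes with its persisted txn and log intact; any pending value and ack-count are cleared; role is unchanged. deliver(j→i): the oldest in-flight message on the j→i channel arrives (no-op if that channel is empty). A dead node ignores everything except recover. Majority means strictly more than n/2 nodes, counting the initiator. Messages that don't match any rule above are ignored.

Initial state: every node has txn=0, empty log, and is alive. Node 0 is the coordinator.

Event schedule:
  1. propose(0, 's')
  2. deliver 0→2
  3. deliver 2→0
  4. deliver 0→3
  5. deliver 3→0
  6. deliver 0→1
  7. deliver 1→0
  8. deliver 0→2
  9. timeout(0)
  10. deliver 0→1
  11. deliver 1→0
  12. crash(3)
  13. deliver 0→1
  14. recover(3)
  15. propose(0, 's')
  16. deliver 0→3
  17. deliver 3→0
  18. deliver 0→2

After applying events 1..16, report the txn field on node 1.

2

e1 propose(0,'s'): 0[coor,t=1,-]
e2 deliver 0→2: 2[part,t=1,-]
e3 deliver 2→0: ·
e4 deliver 0→3: 3[part,t=1,-]
e5 deliver 3→0: ·
e6 deliver 0→1: 1[part,t=1,-]
e7 deliver 1→0: 0[coor,t=1,s]
e8 deliver 0→2: 2[part,t=1,s]
e9 timeout(0): 0[coor,t=2,s]
e10 deliver 0→1: 1[part,t=1,s]
e11 deliver 1→0: ·
e12 crash(3): 3[✗part,t=1,-]
e13 deliver 0→1: 1[part,t=2,s]
e14 recover(3): 3[part,t=1,-]
e15 propose(0,'s'): 0[coor,t=3,s]
e16 deliver 0→3: 3[part,t=1,s]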